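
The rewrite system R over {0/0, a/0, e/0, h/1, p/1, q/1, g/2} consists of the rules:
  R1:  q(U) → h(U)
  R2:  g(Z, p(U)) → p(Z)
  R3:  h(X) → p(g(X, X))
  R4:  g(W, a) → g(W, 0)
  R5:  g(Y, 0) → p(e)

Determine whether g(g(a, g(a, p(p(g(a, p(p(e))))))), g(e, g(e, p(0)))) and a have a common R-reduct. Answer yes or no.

Reduce t₁ = g(g(a, g(a, p(p(g(a, p(p(e))))))), g(e, g(e, p(0)))):
1. g(g(a, g(a, p(p(g(a, p(p(e))))))), g(e, g(e, p(0))))  →  g(g(a, p(a)), g(e, g(e, p(0))))   [R2 at 1.2]
2. g(g(a, p(a)), g(e, g(e, p(0))))  →  g(p(a), g(e, g(e, p(0))))   [R2 at 1]
3. g(p(a), g(e, g(e, p(0))))  →  g(p(a), g(e, p(e)))   [R2 at 2.2]
4. g(p(a), g(e, p(e)))  →  g(p(a), p(e))   [R2 at 2]
5. g(p(a), p(e))  →  p(p(a))   [R2 at ε]

Reduce t₂ = a:

no — NF(t₁) = p(p(a)), NF(t₂) = a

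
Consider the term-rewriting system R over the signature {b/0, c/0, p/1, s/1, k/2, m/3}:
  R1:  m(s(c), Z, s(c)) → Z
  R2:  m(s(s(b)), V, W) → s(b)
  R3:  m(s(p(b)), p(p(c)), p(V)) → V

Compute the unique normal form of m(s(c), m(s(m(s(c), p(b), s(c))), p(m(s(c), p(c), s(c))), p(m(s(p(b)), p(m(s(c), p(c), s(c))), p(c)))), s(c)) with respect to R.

c

1. m(s(c), m(s(m(s(c), p(b), s(c))), p(m(s(c), p(c), s(c))), p(m(s(p(b)), p(m(s(c), p(c), s(c))), p(c)))), s(c))  →  m(s(m(s(c), p(b), s(c))), p(m(s(c), p(c), s(c))), p(m(s(p(b)), p(m(s(c), p(c), s(c))), p(c))))   [R1 at ε]
2. m(s(m(s(c), p(b), s(c))), p(m(s(c), p(c), s(c))), p(m(s(p(b)), p(m(s(c), p(c), s(c))), p(c))))  →  m(s(p(b)), p(m(s(c), p(c), s(c))), p(m(s(p(b)), p(m(s(c), p(c), s(c))), p(c))))   [R1 at 1.1]
3. m(s(p(b)), p(m(s(c), p(c), s(c))), p(m(s(p(b)), p(m(s(c), p(c), s(c))), p(c))))  →  m(s(p(b)), p(p(c)), p(m(s(p(b)), p(m(s(c), p(c), s(c))), p(c))))   [R1 at 2.1]
4. m(s(p(b)), p(p(c)), p(m(s(p(b)), p(m(s(c), p(c), s(c))), p(c))))  →  m(s(p(b)), p(m(s(c), p(c), s(c))), p(c))   [R3 at ε]
5. m(s(p(b)), p(m(s(c), p(c), s(c))), p(c))  →  m(s(p(b)), p(p(c)), p(c))   [R1 at 2.1]
6. m(s(p(b)), p(p(c)), p(c))  →  c   [R3 at ε]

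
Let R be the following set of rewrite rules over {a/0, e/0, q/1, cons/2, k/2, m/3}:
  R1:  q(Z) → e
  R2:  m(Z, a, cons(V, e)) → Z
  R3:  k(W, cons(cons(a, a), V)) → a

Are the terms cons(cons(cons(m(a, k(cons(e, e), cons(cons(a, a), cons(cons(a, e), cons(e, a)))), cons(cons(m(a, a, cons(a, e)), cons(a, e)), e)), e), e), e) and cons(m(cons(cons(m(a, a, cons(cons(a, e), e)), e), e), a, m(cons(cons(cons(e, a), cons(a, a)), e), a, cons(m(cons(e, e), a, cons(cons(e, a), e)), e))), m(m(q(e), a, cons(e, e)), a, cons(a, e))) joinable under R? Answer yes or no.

yes — NF(t₁) = cons(cons(cons(a, e), e), e), NF(t₂) = cons(cons(cons(a, e), e), e)

Reduce t₁ = cons(cons(cons(m(a, k(cons(e, e), cons(cons(a, a), cons(cons(a, e), cons(e, a)))), cons(cons(m(a, a, cons(a, e)), cons(a, e)), e)), e), e), e):
1. cons(cons(cons(m(a, k(cons(e, e), cons(cons(a, a), cons(cons(a, e), cons(e, a)))), cons(cons(m(a, a, cons(a, e)), cons(a, e)), e)), e), e), e)  →  cons(cons(cons(m(a, a, cons(cons(m(a, a, cons(a, e)), cons(a, e)), e)), e), e), e)   [R3 at 1.1.1.2]
2. cons(cons(cons(m(a, a, cons(cons(m(a, a, cons(a, e)), cons(a, e)), e)), e), e), e)  →  cons(cons(cons(a, e), e), e)   [R2 at 1.1.1]

Reduce t₂ = cons(m(cons(cons(m(a, a, cons(cons(a, e), e)), e), e), a, m(cons(cons(cons(e, a), cons(a, a)), e), a, cons(m(cons(e, e), a, cons(cons(e, a), e)), e))), m(m(q(e), a, cons(e, e)), a, cons(a, e))):
1. cons(m(cons(cons(m(a, a, cons(cons(a, e), e)), e), e), a, m(cons(cons(cons(e, a), cons(a, a)), e), a, cons(m(cons(e, e), a, cons(cons(e, a), e)), e))), m(m(q(e), a, cons(e, e)), a, cons(a, e)))  →  cons(m(cons(cons(a, e), e), a, m(cons(cons(cons(e, a), cons(a, a)), e), a, cons(m(cons(e, e), a, cons(cons(e, a), e)), e))), m(m(q(e), a, cons(e, e)), a, cons(a, e)))   [R2 at 1.1.1.1]
2. cons(m(cons(cons(a, e), e), a, m(cons(cons(cons(e, a), cons(a, a)), e), a, cons(m(cons(e, e), a, cons(cons(e, a), e)), e))), m(m(q(e), a, cons(e, e)), a, cons(a, e)))  →  cons(m(cons(cons(a, e), e), a, cons(cons(cons(e, a), cons(a, a)), e)), m(m(q(e), a, cons(e, e)), a, cons(a, e)))   [R2 at 1.3]
3. cons(m(cons(cons(a, e), e), a, cons(cons(cons(e, a), cons(a, a)), e)), m(m(q(e), a, cons(e, e)), a, cons(a, e)))  →  cons(cons(cons(a, e), e), m(m(q(e), a, cons(e, e)), a, cons(a, e)))   [R2 at 1]
4. cons(cons(cons(a, e), e), m(m(q(e), a, cons(e, e)), a, cons(a, e)))  →  cons(cons(cons(a, e), e), m(q(e), a, cons(e, e)))   [R2 at 2]
5. cons(cons(cons(a, e), e), m(q(e), a, cons(e, e)))  →  cons(cons(cons(a, e), e), q(e))   [R2 at 2]
6. cons(cons(cons(a, e), e), q(e))  →  cons(cons(cons(a, e), e), e)   [R1 at 2]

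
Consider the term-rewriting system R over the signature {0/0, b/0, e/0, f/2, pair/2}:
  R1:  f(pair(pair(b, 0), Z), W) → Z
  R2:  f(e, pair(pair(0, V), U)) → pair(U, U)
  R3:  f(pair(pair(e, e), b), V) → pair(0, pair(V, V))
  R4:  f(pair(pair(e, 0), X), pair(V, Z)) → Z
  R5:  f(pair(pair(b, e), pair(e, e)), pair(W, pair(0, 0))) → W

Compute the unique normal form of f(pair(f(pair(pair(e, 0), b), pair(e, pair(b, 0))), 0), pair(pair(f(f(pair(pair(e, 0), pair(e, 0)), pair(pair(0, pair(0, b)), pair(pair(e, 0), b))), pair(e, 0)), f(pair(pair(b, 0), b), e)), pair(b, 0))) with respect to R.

1. f(pair(f(pair(pair(e, 0), b), pair(e, pair(b, 0))), 0), pair(pair(f(f(pair(pair(e, 0), pair(e, 0)), pair(pair(0, pair(0, b)), pair(pair(e, 0), b))), pair(e, 0)), f(pair(pair(b, 0), b), e)), pair(b, 0)))  →  f(pair(pair(b, 0), 0), pair(pair(f(f(pair(pair(e, 0), pair(e, 0)), pair(pair(0, pair(0, b)), pair(pair(e, 0), b))), pair(e, 0)), f(pair(pair(b, 0), b), e)), pair(b, 0)))   [R4 at 1.1]
2. f(pair(pair(b, 0), 0), pair(pair(f(f(pair(pair(e, 0), pair(e, 0)), pair(pair(0, pair(0, b)), pair(pair(e, 0), b))), pair(e, 0)), f(pair(pair(b, 0), b), e)), pair(b, 0)))  →  0   [R1 at ε]

0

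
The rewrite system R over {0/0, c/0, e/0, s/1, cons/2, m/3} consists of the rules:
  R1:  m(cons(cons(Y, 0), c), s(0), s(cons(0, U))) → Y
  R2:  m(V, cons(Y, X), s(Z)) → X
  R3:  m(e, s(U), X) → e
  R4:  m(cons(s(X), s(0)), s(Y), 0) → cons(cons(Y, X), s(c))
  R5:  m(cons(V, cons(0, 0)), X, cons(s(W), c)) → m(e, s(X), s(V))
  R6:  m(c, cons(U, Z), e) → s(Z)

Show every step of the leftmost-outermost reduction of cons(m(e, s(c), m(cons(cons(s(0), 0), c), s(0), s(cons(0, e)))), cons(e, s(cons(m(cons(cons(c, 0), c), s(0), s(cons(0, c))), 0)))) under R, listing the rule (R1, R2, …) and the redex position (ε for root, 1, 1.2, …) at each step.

cons(e, cons(e, s(cons(c, 0))))

1. cons(m(e, s(c), m(cons(cons(s(0), 0), c), s(0), s(cons(0, e)))), cons(e, s(cons(m(cons(cons(c, 0), c), s(0), s(cons(0, c))), 0))))  →  cons(e, cons(e, s(cons(m(cons(cons(c, 0), c), s(0), s(cons(0, c))), 0))))   [R3 at 1]
2. cons(e, cons(e, s(cons(m(cons(cons(c, 0), c), s(0), s(cons(0, c))), 0))))  →  cons(e, cons(e, s(cons(c, 0))))   [R1 at 2.2.1.1]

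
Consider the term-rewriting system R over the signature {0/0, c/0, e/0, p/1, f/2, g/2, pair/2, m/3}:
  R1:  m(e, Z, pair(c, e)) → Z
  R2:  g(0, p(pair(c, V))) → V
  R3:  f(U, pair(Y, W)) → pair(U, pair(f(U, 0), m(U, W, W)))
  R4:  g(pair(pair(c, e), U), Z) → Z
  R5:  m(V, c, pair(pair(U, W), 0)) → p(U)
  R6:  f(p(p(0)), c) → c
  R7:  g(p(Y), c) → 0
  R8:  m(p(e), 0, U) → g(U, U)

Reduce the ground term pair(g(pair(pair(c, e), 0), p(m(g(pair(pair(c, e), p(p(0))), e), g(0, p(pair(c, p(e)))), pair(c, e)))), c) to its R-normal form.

1. pair(g(pair(pair(c, e), 0), p(m(g(pair(pair(c, e), p(p(0))), e), g(0, p(pair(c, p(e)))), pair(c, e)))), c)  →  pair(p(m(g(pair(pair(c, e), p(p(0))), e), g(0, p(pair(c, p(e)))), pair(c, e))), c)   [R4 at 1]
2. pair(p(m(g(pair(pair(c, e), p(p(0))), e), g(0, p(pair(c, p(e)))), pair(c, e))), c)  →  pair(p(m(e, g(0, p(pair(c, p(e)))), pair(c, e))), c)   [R4 at 1.1.1]
3. pair(p(m(e, g(0, p(pair(c, p(e)))), pair(c, e))), c)  →  pair(p(g(0, p(pair(c, p(e))))), c)   [R1 at 1.1]
4. pair(p(g(0, p(pair(c, p(e))))), c)  →  pair(p(p(e)), c)   [R2 at 1.1]

pair(p(p(e)), c)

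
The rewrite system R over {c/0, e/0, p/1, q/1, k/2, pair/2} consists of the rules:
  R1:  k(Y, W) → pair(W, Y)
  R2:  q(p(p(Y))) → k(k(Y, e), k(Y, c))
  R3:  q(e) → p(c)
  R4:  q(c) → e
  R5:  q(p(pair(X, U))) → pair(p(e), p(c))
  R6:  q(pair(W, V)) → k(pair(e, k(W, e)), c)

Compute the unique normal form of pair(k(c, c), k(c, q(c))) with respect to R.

pair(pair(c, c), pair(e, c))

1. pair(k(c, c), k(c, q(c)))  →  pair(pair(c, c), k(c, q(c)))   [R1 at 1]
2. pair(pair(c, c), k(c, q(c)))  →  pair(pair(c, c), pair(q(c), c))   [R1 at 2]
3. pair(pair(c, c), pair(q(c), c))  →  pair(pair(c, c), pair(e, c))   [R4 at 2.1]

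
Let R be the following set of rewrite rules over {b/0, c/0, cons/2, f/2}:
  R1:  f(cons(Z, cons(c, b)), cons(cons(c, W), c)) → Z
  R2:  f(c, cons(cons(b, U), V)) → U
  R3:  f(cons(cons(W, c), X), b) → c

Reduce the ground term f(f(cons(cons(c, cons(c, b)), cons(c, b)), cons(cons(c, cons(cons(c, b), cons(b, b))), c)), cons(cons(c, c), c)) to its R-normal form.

1. f(f(cons(cons(c, cons(c, b)), cons(c, b)), cons(cons(c, cons(cons(c, b), cons(b, b))), c)), cons(cons(c, c), c))  →  f(cons(c, cons(c, b)), cons(cons(c, c), c))   [R1 at 1]
2. f(cons(c, cons(c, b)), cons(cons(c, c), c))  →  c   [R1 at ε]

c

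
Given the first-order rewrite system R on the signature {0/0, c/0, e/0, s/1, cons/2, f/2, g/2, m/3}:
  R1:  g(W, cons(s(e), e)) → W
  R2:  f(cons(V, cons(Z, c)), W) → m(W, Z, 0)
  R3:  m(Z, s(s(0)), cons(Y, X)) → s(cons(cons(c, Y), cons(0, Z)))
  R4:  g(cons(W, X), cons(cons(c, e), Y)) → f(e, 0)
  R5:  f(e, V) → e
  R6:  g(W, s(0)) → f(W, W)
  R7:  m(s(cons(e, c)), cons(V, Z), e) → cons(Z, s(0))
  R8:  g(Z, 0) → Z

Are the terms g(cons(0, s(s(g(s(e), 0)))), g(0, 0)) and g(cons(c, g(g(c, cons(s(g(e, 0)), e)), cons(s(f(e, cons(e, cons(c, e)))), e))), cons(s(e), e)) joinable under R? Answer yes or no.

no — NF(t₁) = cons(0, s(s(s(e)))), NF(t₂) = cons(c, c)

Reduce t₁ = g(cons(0, s(s(g(s(e), 0)))), g(0, 0)):
1. g(cons(0, s(s(g(s(e), 0)))), g(0, 0))  →  g(cons(0, s(s(s(e)))), g(0, 0))   [R8 at 1.2.1.1]
2. g(cons(0, s(s(s(e)))), g(0, 0))  →  g(cons(0, s(s(s(e)))), 0)   [R8 at 2]
3. g(cons(0, s(s(s(e)))), 0)  →  cons(0, s(s(s(e))))   [R8 at ε]

Reduce t₂ = g(cons(c, g(g(c, cons(s(g(e, 0)), e)), cons(s(f(e, cons(e, cons(c, e)))), e))), cons(s(e), e)):
1. g(cons(c, g(g(c, cons(s(g(e, 0)), e)), cons(s(f(e, cons(e, cons(c, e)))), e))), cons(s(e), e))  →  cons(c, g(g(c, cons(s(g(e, 0)), e)), cons(s(f(e, cons(e, cons(c, e)))), e)))   [R1 at ε]
2. cons(c, g(g(c, cons(s(g(e, 0)), e)), cons(s(f(e, cons(e, cons(c, e)))), e)))  →  cons(c, g(g(c, cons(s(e), e)), cons(s(f(e, cons(e, cons(c, e)))), e)))   [R8 at 2.1.2.1.1]
3. cons(c, g(g(c, cons(s(e), e)), cons(s(f(e, cons(e, cons(c, e)))), e)))  →  cons(c, g(c, cons(s(f(e, cons(e, cons(c, e)))), e)))   [R1 at 2.1]
4. cons(c, g(c, cons(s(f(e, cons(e, cons(c, e)))), e)))  →  cons(c, g(c, cons(s(e), e)))   [R5 at 2.2.1.1]
5. cons(c, g(c, cons(s(e), e)))  →  cons(c, c)   [R1 at 2]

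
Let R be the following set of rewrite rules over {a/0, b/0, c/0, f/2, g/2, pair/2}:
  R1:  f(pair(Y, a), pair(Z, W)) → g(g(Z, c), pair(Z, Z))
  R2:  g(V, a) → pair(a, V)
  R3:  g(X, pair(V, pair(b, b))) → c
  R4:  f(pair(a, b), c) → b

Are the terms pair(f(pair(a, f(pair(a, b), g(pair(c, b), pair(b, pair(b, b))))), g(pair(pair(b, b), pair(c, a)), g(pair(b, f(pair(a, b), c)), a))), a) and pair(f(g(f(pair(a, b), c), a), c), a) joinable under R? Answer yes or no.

yes — NF(t₁) = pair(b, a), NF(t₂) = pair(b, a)

Reduce t₁ = pair(f(pair(a, f(pair(a, b), g(pair(c, b), pair(b, pair(b, b))))), g(pair(pair(b, b), pair(c, a)), g(pair(b, f(pair(a, b), c)), a))), a):
1. pair(f(pair(a, f(pair(a, b), g(pair(c, b), pair(b, pair(b, b))))), g(pair(pair(b, b), pair(c, a)), g(pair(b, f(pair(a, b), c)), a))), a)  →  pair(f(pair(a, f(pair(a, b), c)), g(pair(pair(b, b), pair(c, a)), g(pair(b, f(pair(a, b), c)), a))), a)   [R3 at 1.1.2.2]
2. pair(f(pair(a, f(pair(a, b), c)), g(pair(pair(b, b), pair(c, a)), g(pair(b, f(pair(a, b), c)), a))), a)  →  pair(f(pair(a, b), g(pair(pair(b, b), pair(c, a)), g(pair(b, f(pair(a, b), c)), a))), a)   [R4 at 1.1.2]
3. pair(f(pair(a, b), g(pair(pair(b, b), pair(c, a)), g(pair(b, f(pair(a, b), c)), a))), a)  →  pair(f(pair(a, b), g(pair(pair(b, b), pair(c, a)), pair(a, pair(b, f(pair(a, b), c))))), a)   [R2 at 1.2.2]
4. pair(f(pair(a, b), g(pair(pair(b, b), pair(c, a)), pair(a, pair(b, f(pair(a, b), c))))), a)  →  pair(f(pair(a, b), g(pair(pair(b, b), pair(c, a)), pair(a, pair(b, b)))), a)   [R4 at 1.2.2.2.2]
5. pair(f(pair(a, b), g(pair(pair(b, b), pair(c, a)), pair(a, pair(b, b)))), a)  →  pair(f(pair(a, b), c), a)   [R3 at 1.2]
6. pair(f(pair(a, b), c), a)  →  pair(b, a)   [R4 at 1]

Reduce t₂ = pair(f(g(f(pair(a, b), c), a), c), a):
1. pair(f(g(f(pair(a, b), c), a), c), a)  →  pair(f(pair(a, f(pair(a, b), c)), c), a)   [R2 at 1.1]
2. pair(f(pair(a, f(pair(a, b), c)), c), a)  →  pair(f(pair(a, b), c), a)   [R4 at 1.1.2]
3. pair(f(pair(a, b), c), a)  →  pair(b, a)   [R4 at 1]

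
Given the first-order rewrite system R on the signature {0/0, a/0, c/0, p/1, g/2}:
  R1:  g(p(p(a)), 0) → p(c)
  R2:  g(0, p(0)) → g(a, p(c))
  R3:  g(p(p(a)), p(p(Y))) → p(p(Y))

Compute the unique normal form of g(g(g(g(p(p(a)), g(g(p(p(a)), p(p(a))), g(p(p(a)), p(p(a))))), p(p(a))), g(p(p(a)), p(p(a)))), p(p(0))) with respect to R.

p(p(0))

1. g(g(g(g(p(p(a)), g(g(p(p(a)), p(p(a))), g(p(p(a)), p(p(a))))), p(p(a))), g(p(p(a)), p(p(a)))), p(p(0)))  →  g(g(g(g(p(p(a)), g(p(p(a)), g(p(p(a)), p(p(a))))), p(p(a))), g(p(p(a)), p(p(a)))), p(p(0)))   [R3 at 1.1.1.2.1]
2. g(g(g(g(p(p(a)), g(p(p(a)), g(p(p(a)), p(p(a))))), p(p(a))), g(p(p(a)), p(p(a)))), p(p(0)))  →  g(g(g(g(p(p(a)), g(p(p(a)), p(p(a)))), p(p(a))), g(p(p(a)), p(p(a)))), p(p(0)))   [R3 at 1.1.1.2.2]
3. g(g(g(g(p(p(a)), g(p(p(a)), p(p(a)))), p(p(a))), g(p(p(a)), p(p(a)))), p(p(0)))  →  g(g(g(g(p(p(a)), p(p(a))), p(p(a))), g(p(p(a)), p(p(a)))), p(p(0)))   [R3 at 1.1.1.2]
4. g(g(g(g(p(p(a)), p(p(a))), p(p(a))), g(p(p(a)), p(p(a)))), p(p(0)))  →  g(g(g(p(p(a)), p(p(a))), g(p(p(a)), p(p(a)))), p(p(0)))   [R3 at 1.1.1]
5. g(g(g(p(p(a)), p(p(a))), g(p(p(a)), p(p(a)))), p(p(0)))  →  g(g(p(p(a)), g(p(p(a)), p(p(a)))), p(p(0)))   [R3 at 1.1]
6. g(g(p(p(a)), g(p(p(a)), p(p(a)))), p(p(0)))  →  g(g(p(p(a)), p(p(a))), p(p(0)))   [R3 at 1.2]
7. g(g(p(p(a)), p(p(a))), p(p(0)))  →  g(p(p(a)), p(p(0)))   [R3 at 1]
8. g(p(p(a)), p(p(0)))  →  p(p(0))   [R3 at ε]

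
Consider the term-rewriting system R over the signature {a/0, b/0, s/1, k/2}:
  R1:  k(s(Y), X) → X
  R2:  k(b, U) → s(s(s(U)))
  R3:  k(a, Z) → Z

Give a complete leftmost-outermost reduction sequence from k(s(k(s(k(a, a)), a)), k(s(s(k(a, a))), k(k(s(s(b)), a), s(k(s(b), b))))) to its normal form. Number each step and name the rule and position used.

s(b)

1. k(s(k(s(k(a, a)), a)), k(s(s(k(a, a))), k(k(s(s(b)), a), s(k(s(b), b)))))  →  k(s(s(k(a, a))), k(k(s(s(b)), a), s(k(s(b), b))))   [R1 at ε]
2. k(s(s(k(a, a))), k(k(s(s(b)), a), s(k(s(b), b))))  →  k(k(s(s(b)), a), s(k(s(b), b)))   [R1 at ε]
3. k(k(s(s(b)), a), s(k(s(b), b)))  →  k(a, s(k(s(b), b)))   [R1 at 1]
4. k(a, s(k(s(b), b)))  →  s(k(s(b), b))   [R3 at ε]
5. s(k(s(b), b))  →  s(b)   [R1 at 1]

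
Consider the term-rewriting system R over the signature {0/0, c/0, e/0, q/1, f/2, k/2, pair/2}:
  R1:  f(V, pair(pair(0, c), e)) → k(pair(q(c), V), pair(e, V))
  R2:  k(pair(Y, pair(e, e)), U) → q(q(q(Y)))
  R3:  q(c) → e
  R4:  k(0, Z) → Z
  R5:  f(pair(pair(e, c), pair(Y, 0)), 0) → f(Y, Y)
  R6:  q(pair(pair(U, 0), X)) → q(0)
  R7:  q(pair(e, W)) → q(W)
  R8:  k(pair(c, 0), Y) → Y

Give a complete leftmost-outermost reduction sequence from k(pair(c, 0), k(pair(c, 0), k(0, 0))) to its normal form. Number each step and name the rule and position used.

0

1. k(pair(c, 0), k(pair(c, 0), k(0, 0)))  →  k(pair(c, 0), k(0, 0))   [R8 at ε]
2. k(pair(c, 0), k(0, 0))  →  k(0, 0)   [R8 at ε]
3. k(0, 0)  →  0   [R4 at ε]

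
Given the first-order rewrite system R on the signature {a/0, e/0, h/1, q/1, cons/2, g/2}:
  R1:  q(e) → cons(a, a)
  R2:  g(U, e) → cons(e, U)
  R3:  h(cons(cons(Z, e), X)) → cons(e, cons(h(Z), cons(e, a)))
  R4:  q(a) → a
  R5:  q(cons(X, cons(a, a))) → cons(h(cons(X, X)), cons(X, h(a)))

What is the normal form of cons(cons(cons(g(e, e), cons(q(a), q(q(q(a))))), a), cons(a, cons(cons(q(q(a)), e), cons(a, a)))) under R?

1. cons(cons(cons(g(e, e), cons(q(a), q(q(q(a))))), a), cons(a, cons(cons(q(q(a)), e), cons(a, a))))  →  cons(cons(cons(cons(e, e), cons(q(a), q(q(q(a))))), a), cons(a, cons(cons(q(q(a)), e), cons(a, a))))   [R2 at 1.1.1]
2. cons(cons(cons(cons(e, e), cons(q(a), q(q(q(a))))), a), cons(a, cons(cons(q(q(a)), e), cons(a, a))))  →  cons(cons(cons(cons(e, e), cons(a, q(q(q(a))))), a), cons(a, cons(cons(q(q(a)), e), cons(a, a))))   [R4 at 1.1.2.1]
3. cons(cons(cons(cons(e, e), cons(a, q(q(q(a))))), a), cons(a, cons(cons(q(q(a)), e), cons(a, a))))  →  cons(cons(cons(cons(e, e), cons(a, q(q(a)))), a), cons(a, cons(cons(q(q(a)), e), cons(a, a))))   [R4 at 1.1.2.2.1.1]
4. cons(cons(cons(cons(e, e), cons(a, q(q(a)))), a), cons(a, cons(cons(q(q(a)), e), cons(a, a))))  →  cons(cons(cons(cons(e, e), cons(a, q(a))), a), cons(a, cons(cons(q(q(a)), e), cons(a, a))))   [R4 at 1.1.2.2.1]
5. cons(cons(cons(cons(e, e), cons(a, q(a))), a), cons(a, cons(cons(q(q(a)), e), cons(a, a))))  →  cons(cons(cons(cons(e, e), cons(a, a)), a), cons(a, cons(cons(q(q(a)), e), cons(a, a))))   [R4 at 1.1.2.2]
6. cons(cons(cons(cons(e, e), cons(a, a)), a), cons(a, cons(cons(q(q(a)), e), cons(a, a))))  →  cons(cons(cons(cons(e, e), cons(a, a)), a), cons(a, cons(cons(q(a), e), cons(a, a))))   [R4 at 2.2.1.1.1]
7. cons(cons(cons(cons(e, e), cons(a, a)), a), cons(a, cons(cons(q(a), e), cons(a, a))))  →  cons(cons(cons(cons(e, e), cons(a, a)), a), cons(a, cons(cons(a, e), cons(a, a))))   [R4 at 2.2.1.1]

cons(cons(cons(cons(e, e), cons(a, a)), a), cons(a, cons(cons(a, e), cons(a, a))))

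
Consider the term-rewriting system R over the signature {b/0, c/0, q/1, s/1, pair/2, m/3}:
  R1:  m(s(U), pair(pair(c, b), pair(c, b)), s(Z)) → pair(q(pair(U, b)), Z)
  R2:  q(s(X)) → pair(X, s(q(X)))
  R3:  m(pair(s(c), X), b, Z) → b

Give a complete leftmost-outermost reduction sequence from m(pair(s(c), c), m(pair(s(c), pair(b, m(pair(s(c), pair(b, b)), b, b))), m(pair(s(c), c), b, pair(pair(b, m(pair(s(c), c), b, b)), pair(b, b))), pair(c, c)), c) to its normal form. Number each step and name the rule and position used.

1. m(pair(s(c), c), m(pair(s(c), pair(b, m(pair(s(c), pair(b, b)), b, b))), m(pair(s(c), c), b, pair(pair(b, m(pair(s(c), c), b, b)), pair(b, b))), pair(c, c)), c)  →  m(pair(s(c), c), m(pair(s(c), pair(b, b)), m(pair(s(c), c), b, pair(pair(b, m(pair(s(c), c), b, b)), pair(b, b))), pair(c, c)), c)   [R3 at 2.1.2.2]
2. m(pair(s(c), c), m(pair(s(c), pair(b, b)), m(pair(s(c), c), b, pair(pair(b, m(pair(s(c), c), b, b)), pair(b, b))), pair(c, c)), c)  →  m(pair(s(c), c), m(pair(s(c), pair(b, b)), b, pair(c, c)), c)   [R3 at 2.2]
3. m(pair(s(c), c), m(pair(s(c), pair(b, b)), b, pair(c, c)), c)  →  m(pair(s(c), c), b, c)   [R3 at 2]
4. m(pair(s(c), c), b, c)  →  b   [R3 at ε]

b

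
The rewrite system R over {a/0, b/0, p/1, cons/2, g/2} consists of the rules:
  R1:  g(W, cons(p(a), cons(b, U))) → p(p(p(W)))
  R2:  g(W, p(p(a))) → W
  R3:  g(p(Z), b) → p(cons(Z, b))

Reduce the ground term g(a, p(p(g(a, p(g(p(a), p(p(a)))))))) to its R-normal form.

a

1. g(a, p(p(g(a, p(g(p(a), p(p(a))))))))  →  g(a, p(p(g(a, p(p(a))))))   [R2 at 2.1.1.2.1]
2. g(a, p(p(g(a, p(p(a))))))  →  g(a, p(p(a)))   [R2 at 2.1.1]
3. g(a, p(p(a)))  →  a   [R2 at ε]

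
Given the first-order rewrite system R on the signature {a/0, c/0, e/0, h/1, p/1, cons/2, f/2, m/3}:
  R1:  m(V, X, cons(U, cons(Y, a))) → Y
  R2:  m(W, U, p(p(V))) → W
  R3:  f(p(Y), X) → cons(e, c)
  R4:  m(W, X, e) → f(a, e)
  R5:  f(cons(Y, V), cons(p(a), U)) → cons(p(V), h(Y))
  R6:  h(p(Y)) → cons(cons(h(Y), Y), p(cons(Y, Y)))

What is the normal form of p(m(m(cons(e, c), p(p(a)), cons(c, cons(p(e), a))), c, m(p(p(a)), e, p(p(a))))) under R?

p(p(e))

1. p(m(m(cons(e, c), p(p(a)), cons(c, cons(p(e), a))), c, m(p(p(a)), e, p(p(a)))))  →  p(m(p(e), c, m(p(p(a)), e, p(p(a)))))   [R1 at 1.1]
2. p(m(p(e), c, m(p(p(a)), e, p(p(a)))))  →  p(m(p(e), c, p(p(a))))   [R2 at 1.3]
3. p(m(p(e), c, p(p(a))))  →  p(p(e))   [R2 at 1]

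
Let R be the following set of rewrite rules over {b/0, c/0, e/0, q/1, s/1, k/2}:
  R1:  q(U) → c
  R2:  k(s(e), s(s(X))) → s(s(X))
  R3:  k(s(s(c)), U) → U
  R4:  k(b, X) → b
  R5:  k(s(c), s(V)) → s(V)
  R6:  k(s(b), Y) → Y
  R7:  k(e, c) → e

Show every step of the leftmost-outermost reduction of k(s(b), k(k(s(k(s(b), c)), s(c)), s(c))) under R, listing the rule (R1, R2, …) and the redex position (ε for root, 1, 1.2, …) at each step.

s(c)

1. k(s(b), k(k(s(k(s(b), c)), s(c)), s(c)))  →  k(k(s(k(s(b), c)), s(c)), s(c))   [R6 at ε]
2. k(k(s(k(s(b), c)), s(c)), s(c))  →  k(k(s(c), s(c)), s(c))   [R6 at 1.1.1]
3. k(k(s(c), s(c)), s(c))  →  k(s(c), s(c))   [R5 at 1]
4. k(s(c), s(c))  →  s(c)   [R5 at ε]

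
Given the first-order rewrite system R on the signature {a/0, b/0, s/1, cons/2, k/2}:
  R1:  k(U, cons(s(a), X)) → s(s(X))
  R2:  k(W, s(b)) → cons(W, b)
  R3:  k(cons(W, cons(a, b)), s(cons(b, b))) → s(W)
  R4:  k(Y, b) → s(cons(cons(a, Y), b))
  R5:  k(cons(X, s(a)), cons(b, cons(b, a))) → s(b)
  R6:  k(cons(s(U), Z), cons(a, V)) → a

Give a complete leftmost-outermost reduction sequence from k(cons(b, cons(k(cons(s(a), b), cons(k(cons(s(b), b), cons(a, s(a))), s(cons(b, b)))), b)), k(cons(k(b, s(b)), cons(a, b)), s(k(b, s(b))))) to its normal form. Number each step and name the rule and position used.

s(b)

1. k(cons(b, cons(k(cons(s(a), b), cons(k(cons(s(b), b), cons(a, s(a))), s(cons(b, b)))), b)), k(cons(k(b, s(b)), cons(a, b)), s(k(b, s(b)))))  →  k(cons(b, cons(k(cons(s(a), b), cons(a, s(cons(b, b)))), b)), k(cons(k(b, s(b)), cons(a, b)), s(k(b, s(b)))))   [R6 at 1.2.1.2.1]
2. k(cons(b, cons(k(cons(s(a), b), cons(a, s(cons(b, b)))), b)), k(cons(k(b, s(b)), cons(a, b)), s(k(b, s(b)))))  →  k(cons(b, cons(a, b)), k(cons(k(b, s(b)), cons(a, b)), s(k(b, s(b)))))   [R6 at 1.2.1]
3. k(cons(b, cons(a, b)), k(cons(k(b, s(b)), cons(a, b)), s(k(b, s(b)))))  →  k(cons(b, cons(a, b)), k(cons(cons(b, b), cons(a, b)), s(k(b, s(b)))))   [R2 at 2.1.1]
4. k(cons(b, cons(a, b)), k(cons(cons(b, b), cons(a, b)), s(k(b, s(b)))))  →  k(cons(b, cons(a, b)), k(cons(cons(b, b), cons(a, b)), s(cons(b, b))))   [R2 at 2.2.1]
5. k(cons(b, cons(a, b)), k(cons(cons(b, b), cons(a, b)), s(cons(b, b))))  →  k(cons(b, cons(a, b)), s(cons(b, b)))   [R3 at 2]
6. k(cons(b, cons(a, b)), s(cons(b, b)))  →  s(b)   [R3 at ε]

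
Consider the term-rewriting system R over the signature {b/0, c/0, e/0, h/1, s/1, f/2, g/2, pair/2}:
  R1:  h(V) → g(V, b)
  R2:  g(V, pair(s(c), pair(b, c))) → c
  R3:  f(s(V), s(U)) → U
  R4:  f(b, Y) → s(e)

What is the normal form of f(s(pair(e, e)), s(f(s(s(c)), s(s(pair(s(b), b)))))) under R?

1. f(s(pair(e, e)), s(f(s(s(c)), s(s(pair(s(b), b))))))  →  f(s(s(c)), s(s(pair(s(b), b))))   [R3 at ε]
2. f(s(s(c)), s(s(pair(s(b), b))))  →  s(pair(s(b), b))   [R3 at ε]

s(pair(s(b), b))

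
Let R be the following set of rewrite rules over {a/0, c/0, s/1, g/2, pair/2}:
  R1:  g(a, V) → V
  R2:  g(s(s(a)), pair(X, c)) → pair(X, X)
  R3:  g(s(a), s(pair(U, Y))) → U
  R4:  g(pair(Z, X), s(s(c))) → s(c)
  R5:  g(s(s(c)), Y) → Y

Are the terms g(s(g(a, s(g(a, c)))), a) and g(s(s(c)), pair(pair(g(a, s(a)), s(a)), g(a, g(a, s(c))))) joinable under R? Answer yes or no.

no — NF(t₁) = a, NF(t₂) = pair(pair(s(a), s(a)), s(c))

Reduce t₁ = g(s(g(a, s(g(a, c)))), a):
1. g(s(g(a, s(g(a, c)))), a)  →  g(s(s(g(a, c))), a)   [R1 at 1.1]
2. g(s(s(g(a, c))), a)  →  g(s(s(c)), a)   [R1 at 1.1.1]
3. g(s(s(c)), a)  →  a   [R5 at ε]

Reduce t₂ = g(s(s(c)), pair(pair(g(a, s(a)), s(a)), g(a, g(a, s(c))))):
1. g(s(s(c)), pair(pair(g(a, s(a)), s(a)), g(a, g(a, s(c)))))  →  pair(pair(g(a, s(a)), s(a)), g(a, g(a, s(c))))   [R5 at ε]
2. pair(pair(g(a, s(a)), s(a)), g(a, g(a, s(c))))  →  pair(pair(s(a), s(a)), g(a, g(a, s(c))))   [R1 at 1.1]
3. pair(pair(s(a), s(a)), g(a, g(a, s(c))))  →  pair(pair(s(a), s(a)), g(a, s(c)))   [R1 at 2]
4. pair(pair(s(a), s(a)), g(a, s(c)))  →  pair(pair(s(a), s(a)), s(c))   [R1 at 2]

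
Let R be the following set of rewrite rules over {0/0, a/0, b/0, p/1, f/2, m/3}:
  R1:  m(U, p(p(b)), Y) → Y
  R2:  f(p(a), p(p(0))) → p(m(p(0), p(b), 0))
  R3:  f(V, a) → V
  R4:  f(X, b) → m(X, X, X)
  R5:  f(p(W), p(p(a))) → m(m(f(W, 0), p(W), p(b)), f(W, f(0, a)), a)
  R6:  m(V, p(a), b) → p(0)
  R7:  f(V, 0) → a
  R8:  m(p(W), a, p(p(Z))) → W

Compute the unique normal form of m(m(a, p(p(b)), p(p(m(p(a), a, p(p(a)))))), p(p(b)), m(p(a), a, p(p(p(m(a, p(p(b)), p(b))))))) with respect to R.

a

1. m(m(a, p(p(b)), p(p(m(p(a), a, p(p(a)))))), p(p(b)), m(p(a), a, p(p(p(m(a, p(p(b)), p(b)))))))  →  m(p(a), a, p(p(p(m(a, p(p(b)), p(b))))))   [R1 at ε]
2. m(p(a), a, p(p(p(m(a, p(p(b)), p(b))))))  →  a   [R8 at ε]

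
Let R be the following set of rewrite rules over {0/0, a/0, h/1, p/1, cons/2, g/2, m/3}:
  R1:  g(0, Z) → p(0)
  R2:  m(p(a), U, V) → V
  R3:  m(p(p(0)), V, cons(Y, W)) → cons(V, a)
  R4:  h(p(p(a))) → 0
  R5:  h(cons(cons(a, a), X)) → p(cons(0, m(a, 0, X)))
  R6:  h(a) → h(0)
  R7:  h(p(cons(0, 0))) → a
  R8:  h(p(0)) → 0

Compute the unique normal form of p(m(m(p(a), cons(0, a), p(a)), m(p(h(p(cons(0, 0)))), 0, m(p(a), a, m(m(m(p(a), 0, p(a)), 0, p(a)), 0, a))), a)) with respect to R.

1. p(m(m(p(a), cons(0, a), p(a)), m(p(h(p(cons(0, 0)))), 0, m(p(a), a, m(m(m(p(a), 0, p(a)), 0, p(a)), 0, a))), a))  →  p(m(p(a), m(p(h(p(cons(0, 0)))), 0, m(p(a), a, m(m(m(p(a), 0, p(a)), 0, p(a)), 0, a))), a))   [R2 at 1.1]
2. p(m(p(a), m(p(h(p(cons(0, 0)))), 0, m(p(a), a, m(m(m(p(a), 0, p(a)), 0, p(a)), 0, a))), a))  →  p(a)   [R2 at 1]

p(a)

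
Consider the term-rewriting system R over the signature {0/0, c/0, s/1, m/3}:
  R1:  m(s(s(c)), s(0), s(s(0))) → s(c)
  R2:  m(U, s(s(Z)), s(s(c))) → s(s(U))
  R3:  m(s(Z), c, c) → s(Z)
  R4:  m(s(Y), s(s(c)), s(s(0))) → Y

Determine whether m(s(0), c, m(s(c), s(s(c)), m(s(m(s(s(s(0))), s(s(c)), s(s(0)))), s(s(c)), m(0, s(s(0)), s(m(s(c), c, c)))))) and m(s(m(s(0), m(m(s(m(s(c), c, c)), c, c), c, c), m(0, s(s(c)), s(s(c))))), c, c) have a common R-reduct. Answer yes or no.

yes — NF(t₁) = s(0), NF(t₂) = s(0)

Reduce t₁ = m(s(0), c, m(s(c), s(s(c)), m(s(m(s(s(s(0))), s(s(c)), s(s(0)))), s(s(c)), m(0, s(s(0)), s(m(s(c), c, c)))))):
1. m(s(0), c, m(s(c), s(s(c)), m(s(m(s(s(s(0))), s(s(c)), s(s(0)))), s(s(c)), m(0, s(s(0)), s(m(s(c), c, c))))))  →  m(s(0), c, m(s(c), s(s(c)), m(s(s(s(0))), s(s(c)), m(0, s(s(0)), s(m(s(c), c, c))))))   [R4 at 3.3.1.1]
2. m(s(0), c, m(s(c), s(s(c)), m(s(s(s(0))), s(s(c)), m(0, s(s(0)), s(m(s(c), c, c))))))  →  m(s(0), c, m(s(c), s(s(c)), m(s(s(s(0))), s(s(c)), m(0, s(s(0)), s(s(c))))))   [R3 at 3.3.3.3.1]
3. m(s(0), c, m(s(c), s(s(c)), m(s(s(s(0))), s(s(c)), m(0, s(s(0)), s(s(c))))))  →  m(s(0), c, m(s(c), s(s(c)), m(s(s(s(0))), s(s(c)), s(s(0)))))   [R2 at 3.3.3]
4. m(s(0), c, m(s(c), s(s(c)), m(s(s(s(0))), s(s(c)), s(s(0)))))  →  m(s(0), c, m(s(c), s(s(c)), s(s(0))))   [R4 at 3.3]
5. m(s(0), c, m(s(c), s(s(c)), s(s(0))))  →  m(s(0), c, c)   [R4 at 3]
6. m(s(0), c, c)  →  s(0)   [R3 at ε]

Reduce t₂ = m(s(m(s(0), m(m(s(m(s(c), c, c)), c, c), c, c), m(0, s(s(c)), s(s(c))))), c, c):
1. m(s(m(s(0), m(m(s(m(s(c), c, c)), c, c), c, c), m(0, s(s(c)), s(s(c))))), c, c)  →  s(m(s(0), m(m(s(m(s(c), c, c)), c, c), c, c), m(0, s(s(c)), s(s(c)))))   [R3 at ε]
2. s(m(s(0), m(m(s(m(s(c), c, c)), c, c), c, c), m(0, s(s(c)), s(s(c)))))  →  s(m(s(0), m(s(m(s(c), c, c)), c, c), m(0, s(s(c)), s(s(c)))))   [R3 at 1.2.1]
3. s(m(s(0), m(s(m(s(c), c, c)), c, c), m(0, s(s(c)), s(s(c)))))  →  s(m(s(0), s(m(s(c), c, c)), m(0, s(s(c)), s(s(c)))))   [R3 at 1.2]
4. s(m(s(0), s(m(s(c), c, c)), m(0, s(s(c)), s(s(c)))))  →  s(m(s(0), s(s(c)), m(0, s(s(c)), s(s(c)))))   [R3 at 1.2.1]
5. s(m(s(0), s(s(c)), m(0, s(s(c)), s(s(c)))))  →  s(m(s(0), s(s(c)), s(s(0))))   [R2 at 1.3]
6. s(m(s(0), s(s(c)), s(s(0))))  →  s(0)   [R4 at 1]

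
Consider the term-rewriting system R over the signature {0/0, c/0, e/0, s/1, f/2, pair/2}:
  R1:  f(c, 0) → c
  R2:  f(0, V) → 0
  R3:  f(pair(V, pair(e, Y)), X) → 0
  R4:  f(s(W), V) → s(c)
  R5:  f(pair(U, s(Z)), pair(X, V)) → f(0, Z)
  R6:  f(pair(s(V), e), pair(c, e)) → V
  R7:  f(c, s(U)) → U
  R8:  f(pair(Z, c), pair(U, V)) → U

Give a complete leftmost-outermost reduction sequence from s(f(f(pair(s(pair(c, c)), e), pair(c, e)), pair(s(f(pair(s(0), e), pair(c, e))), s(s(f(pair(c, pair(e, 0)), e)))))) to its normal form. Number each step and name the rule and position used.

1. s(f(f(pair(s(pair(c, c)), e), pair(c, e)), pair(s(f(pair(s(0), e), pair(c, e))), s(s(f(pair(c, pair(e, 0)), e))))))  →  s(f(pair(c, c), pair(s(f(pair(s(0), e), pair(c, e))), s(s(f(pair(c, pair(e, 0)), e))))))   [R6 at 1.1]
2. s(f(pair(c, c), pair(s(f(pair(s(0), e), pair(c, e))), s(s(f(pair(c, pair(e, 0)), e))))))  →  s(s(f(pair(s(0), e), pair(c, e))))   [R8 at 1]
3. s(s(f(pair(s(0), e), pair(c, e))))  →  s(s(0))   [R6 at 1.1]

s(s(0))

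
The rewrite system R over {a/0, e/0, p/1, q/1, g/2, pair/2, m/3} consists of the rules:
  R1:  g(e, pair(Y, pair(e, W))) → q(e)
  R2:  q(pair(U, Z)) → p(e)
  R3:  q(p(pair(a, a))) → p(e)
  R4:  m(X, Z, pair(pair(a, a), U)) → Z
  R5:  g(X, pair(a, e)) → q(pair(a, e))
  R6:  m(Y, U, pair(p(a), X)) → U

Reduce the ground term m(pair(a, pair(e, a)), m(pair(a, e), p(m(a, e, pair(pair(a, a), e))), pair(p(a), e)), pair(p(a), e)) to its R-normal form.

1. m(pair(a, pair(e, a)), m(pair(a, e), p(m(a, e, pair(pair(a, a), e))), pair(p(a), e)), pair(p(a), e))  →  m(pair(a, e), p(m(a, e, pair(pair(a, a), e))), pair(p(a), e))   [R6 at ε]
2. m(pair(a, e), p(m(a, e, pair(pair(a, a), e))), pair(p(a), e))  →  p(m(a, e, pair(pair(a, a), e)))   [R6 at ε]
3. p(m(a, e, pair(pair(a, a), e)))  →  p(e)   [R4 at 1]

p(e)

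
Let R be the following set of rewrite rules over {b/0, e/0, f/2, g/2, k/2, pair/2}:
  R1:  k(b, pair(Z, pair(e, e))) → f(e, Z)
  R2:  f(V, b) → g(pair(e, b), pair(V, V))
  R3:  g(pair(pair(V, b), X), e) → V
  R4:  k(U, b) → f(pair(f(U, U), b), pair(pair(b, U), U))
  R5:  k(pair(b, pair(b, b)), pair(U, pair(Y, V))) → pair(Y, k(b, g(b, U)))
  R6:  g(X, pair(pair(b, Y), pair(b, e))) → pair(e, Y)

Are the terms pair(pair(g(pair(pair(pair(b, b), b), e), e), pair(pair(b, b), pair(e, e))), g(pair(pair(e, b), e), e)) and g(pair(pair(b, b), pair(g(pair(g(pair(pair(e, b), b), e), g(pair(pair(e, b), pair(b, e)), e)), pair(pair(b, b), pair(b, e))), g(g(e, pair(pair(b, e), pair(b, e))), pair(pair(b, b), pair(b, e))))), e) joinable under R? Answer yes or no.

Reduce t₁ = pair(pair(g(pair(pair(pair(b, b), b), e), e), pair(pair(b, b), pair(e, e))), g(pair(pair(e, b), e), e)):
1. pair(pair(g(pair(pair(pair(b, b), b), e), e), pair(pair(b, b), pair(e, e))), g(pair(pair(e, b), e), e))  →  pair(pair(pair(b, b), pair(pair(b, b), pair(e, e))), g(pair(pair(e, b), e), e))   [R3 at 1.1]
2. pair(pair(pair(b, b), pair(pair(b, b), pair(e, e))), g(pair(pair(e, b), e), e))  →  pair(pair(pair(b, b), pair(pair(b, b), pair(e, e))), e)   [R3 at 2]

Reduce t₂ = g(pair(pair(b, b), pair(g(pair(g(pair(pair(e, b), b), e), g(pair(pair(e, b), pair(b, e)), e)), pair(pair(b, b), pair(b, e))), g(g(e, pair(pair(b, e), pair(b, e))), pair(pair(b, b), pair(b, e))))), e):
1. g(pair(pair(b, b), pair(g(pair(g(pair(pair(e, b), b), e), g(pair(pair(e, b), pair(b, e)), e)), pair(pair(b, b), pair(b, e))), g(g(e, pair(pair(b, e), pair(b, e))), pair(pair(b, b), pair(b, e))))), e)  →  b   [R3 at ε]

no — NF(t₁) = pair(pair(pair(b, b), pair(pair(b, b), pair(e, e))), e), NF(t₂) = b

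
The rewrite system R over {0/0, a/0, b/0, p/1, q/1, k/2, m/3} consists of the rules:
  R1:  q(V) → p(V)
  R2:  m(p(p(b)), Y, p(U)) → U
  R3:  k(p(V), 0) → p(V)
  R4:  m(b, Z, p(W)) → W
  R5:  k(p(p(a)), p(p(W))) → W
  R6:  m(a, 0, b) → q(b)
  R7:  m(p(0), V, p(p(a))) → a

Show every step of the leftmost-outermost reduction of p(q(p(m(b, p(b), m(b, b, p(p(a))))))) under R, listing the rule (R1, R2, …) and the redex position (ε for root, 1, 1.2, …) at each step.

p(p(p(a)))

1. p(q(p(m(b, p(b), m(b, b, p(p(a)))))))  →  p(p(p(m(b, p(b), m(b, b, p(p(a)))))))   [R1 at 1]
2. p(p(p(m(b, p(b), m(b, b, p(p(a)))))))  →  p(p(p(m(b, p(b), p(a)))))   [R4 at 1.1.1.3]
3. p(p(p(m(b, p(b), p(a)))))  →  p(p(p(a)))   [R4 at 1.1.1]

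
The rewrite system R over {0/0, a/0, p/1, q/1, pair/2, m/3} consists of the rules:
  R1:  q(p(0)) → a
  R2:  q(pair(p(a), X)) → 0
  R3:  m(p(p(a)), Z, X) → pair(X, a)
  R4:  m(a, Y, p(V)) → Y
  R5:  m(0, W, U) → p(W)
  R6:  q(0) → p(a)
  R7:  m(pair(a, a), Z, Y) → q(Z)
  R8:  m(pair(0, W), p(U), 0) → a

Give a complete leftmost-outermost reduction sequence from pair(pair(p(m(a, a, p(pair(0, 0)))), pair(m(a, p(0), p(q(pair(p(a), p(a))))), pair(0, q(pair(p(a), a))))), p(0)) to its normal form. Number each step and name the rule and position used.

1. pair(pair(p(m(a, a, p(pair(0, 0)))), pair(m(a, p(0), p(q(pair(p(a), p(a))))), pair(0, q(pair(p(a), a))))), p(0))  →  pair(pair(p(a), pair(m(a, p(0), p(q(pair(p(a), p(a))))), pair(0, q(pair(p(a), a))))), p(0))   [R4 at 1.1.1]
2. pair(pair(p(a), pair(m(a, p(0), p(q(pair(p(a), p(a))))), pair(0, q(pair(p(a), a))))), p(0))  →  pair(pair(p(a), pair(p(0), pair(0, q(pair(p(a), a))))), p(0))   [R4 at 1.2.1]
3. pair(pair(p(a), pair(p(0), pair(0, q(pair(p(a), a))))), p(0))  →  pair(pair(p(a), pair(p(0), pair(0, 0))), p(0))   [R2 at 1.2.2.2]

pair(pair(p(a), pair(p(0), pair(0, 0))), p(0))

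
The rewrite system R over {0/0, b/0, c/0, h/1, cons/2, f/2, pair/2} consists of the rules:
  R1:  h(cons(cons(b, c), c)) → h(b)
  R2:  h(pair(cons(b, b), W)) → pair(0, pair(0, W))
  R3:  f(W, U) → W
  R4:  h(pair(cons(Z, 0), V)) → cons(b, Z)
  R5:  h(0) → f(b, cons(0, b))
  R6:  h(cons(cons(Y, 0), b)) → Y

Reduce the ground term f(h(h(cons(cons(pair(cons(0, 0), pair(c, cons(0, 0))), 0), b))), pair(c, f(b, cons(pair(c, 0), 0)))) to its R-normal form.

cons(b, 0)

1. f(h(h(cons(cons(pair(cons(0, 0), pair(c, cons(0, 0))), 0), b))), pair(c, f(b, cons(pair(c, 0), 0))))  →  h(h(cons(cons(pair(cons(0, 0), pair(c, cons(0, 0))), 0), b)))   [R3 at ε]
2. h(h(cons(cons(pair(cons(0, 0), pair(c, cons(0, 0))), 0), b)))  →  h(pair(cons(0, 0), pair(c, cons(0, 0))))   [R6 at 1]
3. h(pair(cons(0, 0), pair(c, cons(0, 0))))  →  cons(b, 0)   [R4 at ε]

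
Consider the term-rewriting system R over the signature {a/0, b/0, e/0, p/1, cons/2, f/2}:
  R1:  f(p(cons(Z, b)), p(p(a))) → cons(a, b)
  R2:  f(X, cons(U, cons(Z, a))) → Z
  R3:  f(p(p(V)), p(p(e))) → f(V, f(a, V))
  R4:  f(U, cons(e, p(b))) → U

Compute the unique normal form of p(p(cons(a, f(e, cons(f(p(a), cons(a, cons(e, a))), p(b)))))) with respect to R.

1. p(p(cons(a, f(e, cons(f(p(a), cons(a, cons(e, a))), p(b))))))  →  p(p(cons(a, f(e, cons(e, p(b))))))   [R2 at 1.1.2.2.1]
2. p(p(cons(a, f(e, cons(e, p(b))))))  →  p(p(cons(a, e)))   [R4 at 1.1.2]

p(p(cons(a, e)))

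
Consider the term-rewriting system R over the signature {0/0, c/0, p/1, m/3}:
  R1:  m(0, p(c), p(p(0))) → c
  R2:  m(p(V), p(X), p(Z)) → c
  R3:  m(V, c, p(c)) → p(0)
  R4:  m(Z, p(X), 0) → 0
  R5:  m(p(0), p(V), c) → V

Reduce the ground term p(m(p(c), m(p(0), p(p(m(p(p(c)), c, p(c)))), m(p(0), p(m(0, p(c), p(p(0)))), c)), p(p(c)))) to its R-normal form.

1. p(m(p(c), m(p(0), p(p(m(p(p(c)), c, p(c)))), m(p(0), p(m(0, p(c), p(p(0)))), c)), p(p(c))))  →  p(m(p(c), m(p(0), p(p(p(0))), m(p(0), p(m(0, p(c), p(p(0)))), c)), p(p(c))))   [R3 at 1.2.2.1.1]
2. p(m(p(c), m(p(0), p(p(p(0))), m(p(0), p(m(0, p(c), p(p(0)))), c)), p(p(c))))  →  p(m(p(c), m(p(0), p(p(p(0))), m(0, p(c), p(p(0)))), p(p(c))))   [R5 at 1.2.3]
3. p(m(p(c), m(p(0), p(p(p(0))), m(0, p(c), p(p(0)))), p(p(c))))  →  p(m(p(c), m(p(0), p(p(p(0))), c), p(p(c))))   [R1 at 1.2.3]
4. p(m(p(c), m(p(0), p(p(p(0))), c), p(p(c))))  →  p(m(p(c), p(p(0)), p(p(c))))   [R5 at 1.2]
5. p(m(p(c), p(p(0)), p(p(c))))  →  p(c)   [R2 at 1]

p(c)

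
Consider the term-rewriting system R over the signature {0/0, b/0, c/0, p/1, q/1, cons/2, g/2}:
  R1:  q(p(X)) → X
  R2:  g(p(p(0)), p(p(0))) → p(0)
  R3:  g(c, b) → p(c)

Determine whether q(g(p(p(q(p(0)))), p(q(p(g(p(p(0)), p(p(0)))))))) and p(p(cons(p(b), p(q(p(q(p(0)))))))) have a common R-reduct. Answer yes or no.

Reduce t₁ = q(g(p(p(q(p(0)))), p(q(p(g(p(p(0)), p(p(0)))))))):
1. q(g(p(p(q(p(0)))), p(q(p(g(p(p(0)), p(p(0))))))))  →  q(g(p(p(0)), p(q(p(g(p(p(0)), p(p(0))))))))   [R1 at 1.1.1.1]
2. q(g(p(p(0)), p(q(p(g(p(p(0)), p(p(0))))))))  →  q(g(p(p(0)), p(g(p(p(0)), p(p(0))))))   [R1 at 1.2.1]
3. q(g(p(p(0)), p(g(p(p(0)), p(p(0))))))  →  q(g(p(p(0)), p(p(0))))   [R2 at 1.2.1]
4. q(g(p(p(0)), p(p(0))))  →  q(p(0))   [R2 at 1]
5. q(p(0))  →  0   [R1 at ε]

Reduce t₂ = p(p(cons(p(b), p(q(p(q(p(0)))))))):
1. p(p(cons(p(b), p(q(p(q(p(0))))))))  →  p(p(cons(p(b), p(q(p(0))))))   [R1 at 1.1.2.1]
2. p(p(cons(p(b), p(q(p(0))))))  →  p(p(cons(p(b), p(0))))   [R1 at 1.1.2.1]

no — NF(t₁) = 0, NF(t₂) = p(p(cons(p(b), p(0))))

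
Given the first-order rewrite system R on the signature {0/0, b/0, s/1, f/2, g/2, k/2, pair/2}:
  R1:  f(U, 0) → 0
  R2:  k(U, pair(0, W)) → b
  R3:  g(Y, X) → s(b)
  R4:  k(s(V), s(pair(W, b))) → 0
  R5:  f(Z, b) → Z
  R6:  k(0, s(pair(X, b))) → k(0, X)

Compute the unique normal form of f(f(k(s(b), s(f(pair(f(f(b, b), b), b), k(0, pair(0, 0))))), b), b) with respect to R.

0

1. f(f(k(s(b), s(f(pair(f(f(b, b), b), b), k(0, pair(0, 0))))), b), b)  →  f(k(s(b), s(f(pair(f(f(b, b), b), b), k(0, pair(0, 0))))), b)   [R5 at ε]
2. f(k(s(b), s(f(pair(f(f(b, b), b), b), k(0, pair(0, 0))))), b)  →  k(s(b), s(f(pair(f(f(b, b), b), b), k(0, pair(0, 0)))))   [R5 at ε]
3. k(s(b), s(f(pair(f(f(b, b), b), b), k(0, pair(0, 0)))))  →  k(s(b), s(f(pair(f(b, b), b), k(0, pair(0, 0)))))   [R5 at 2.1.1.1]
4. k(s(b), s(f(pair(f(b, b), b), k(0, pair(0, 0)))))  →  k(s(b), s(f(pair(b, b), k(0, pair(0, 0)))))   [R5 at 2.1.1.1]
5. k(s(b), s(f(pair(b, b), k(0, pair(0, 0)))))  →  k(s(b), s(f(pair(b, b), b)))   [R2 at 2.1.2]
6. k(s(b), s(f(pair(b, b), b)))  →  k(s(b), s(pair(b, b)))   [R5 at 2.1]
7. k(s(b), s(pair(b, b)))  →  0   [R4 at ε]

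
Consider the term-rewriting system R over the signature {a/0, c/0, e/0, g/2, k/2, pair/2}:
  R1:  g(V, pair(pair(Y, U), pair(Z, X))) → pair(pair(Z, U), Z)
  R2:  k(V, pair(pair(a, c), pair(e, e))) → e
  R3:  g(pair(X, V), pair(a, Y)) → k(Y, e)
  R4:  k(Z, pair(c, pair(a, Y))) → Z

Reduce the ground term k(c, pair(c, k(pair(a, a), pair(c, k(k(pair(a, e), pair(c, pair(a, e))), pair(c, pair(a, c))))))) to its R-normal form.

1. k(c, pair(c, k(pair(a, a), pair(c, k(k(pair(a, e), pair(c, pair(a, e))), pair(c, pair(a, c)))))))  →  k(c, pair(c, k(pair(a, a), pair(c, k(pair(a, e), pair(c, pair(a, e)))))))   [R4 at 2.2.2.2]
2. k(c, pair(c, k(pair(a, a), pair(c, k(pair(a, e), pair(c, pair(a, e)))))))  →  k(c, pair(c, k(pair(a, a), pair(c, pair(a, e)))))   [R4 at 2.2.2.2]
3. k(c, pair(c, k(pair(a, a), pair(c, pair(a, e)))))  →  k(c, pair(c, pair(a, a)))   [R4 at 2.2]
4. k(c, pair(c, pair(a, a)))  →  c   [R4 at ε]

c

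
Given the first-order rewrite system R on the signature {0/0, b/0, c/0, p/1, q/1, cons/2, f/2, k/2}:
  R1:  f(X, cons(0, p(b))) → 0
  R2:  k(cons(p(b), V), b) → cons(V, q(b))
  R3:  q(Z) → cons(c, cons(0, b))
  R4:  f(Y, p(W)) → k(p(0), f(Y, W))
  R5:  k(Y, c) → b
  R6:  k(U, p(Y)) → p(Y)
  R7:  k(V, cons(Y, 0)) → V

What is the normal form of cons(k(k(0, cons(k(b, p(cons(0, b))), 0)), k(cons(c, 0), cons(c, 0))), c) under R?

cons(0, c)

1. cons(k(k(0, cons(k(b, p(cons(0, b))), 0)), k(cons(c, 0), cons(c, 0))), c)  →  cons(k(0, k(cons(c, 0), cons(c, 0))), c)   [R7 at 1.1]
2. cons(k(0, k(cons(c, 0), cons(c, 0))), c)  →  cons(k(0, cons(c, 0)), c)   [R7 at 1.2]
3. cons(k(0, cons(c, 0)), c)  →  cons(0, c)   [R7 at 1]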